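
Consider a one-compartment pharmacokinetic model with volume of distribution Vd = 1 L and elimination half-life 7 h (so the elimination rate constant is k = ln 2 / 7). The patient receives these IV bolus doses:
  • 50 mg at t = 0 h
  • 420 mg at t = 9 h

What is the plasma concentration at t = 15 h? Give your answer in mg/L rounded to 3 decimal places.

243.180 mg/L

k = ln 2 / 7 = 0.09902 per h
Dose 1 (50 mg at t=0 h): 50·exp(−0.09902·15) = 11.322 mg/L
Dose 2 (420 mg at t=9 h): 420·exp(−0.09902·6) = 231.859 mg/L
C(15) = 11.322 + 231.859 = 243.180 mg/L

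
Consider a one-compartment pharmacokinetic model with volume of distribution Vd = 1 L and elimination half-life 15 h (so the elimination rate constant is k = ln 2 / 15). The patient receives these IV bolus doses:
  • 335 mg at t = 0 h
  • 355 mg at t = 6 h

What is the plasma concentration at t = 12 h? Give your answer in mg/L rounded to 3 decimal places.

k = ln 2 / 15 = 0.04621 per h
Dose 1 (335 mg at t=0 h): 335·exp(−0.04621·12) = 192.407 mg/L
Dose 2 (355 mg at t=6 h): 355·exp(−0.04621·6) = 269.040 mg/L
C(12) = 192.407 + 269.040 = 461.447 mg/L

461.447 mg/L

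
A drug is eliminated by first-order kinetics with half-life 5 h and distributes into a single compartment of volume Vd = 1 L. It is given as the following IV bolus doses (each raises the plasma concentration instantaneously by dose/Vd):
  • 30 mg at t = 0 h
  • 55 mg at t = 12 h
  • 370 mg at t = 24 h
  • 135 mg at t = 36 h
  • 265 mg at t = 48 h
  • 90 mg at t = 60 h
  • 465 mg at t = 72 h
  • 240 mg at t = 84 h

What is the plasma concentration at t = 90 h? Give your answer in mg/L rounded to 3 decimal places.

145.121 mg/L

k = ln 2 / 5 = 0.13863 per h
Dose 1 (30 mg at t=0 h): 30·exp(−0.13863·90) = 0.000 mg/L
Dose 2 (55 mg at t=12 h): 55·exp(−0.13863·78) = 0.001 mg/L
Dose 3 (370 mg at t=24 h): 370·exp(−0.13863·66) = 0.039 mg/L
Dose 4 (135 mg at t=36 h): 135·exp(−0.13863·54) = 0.076 mg/L
Dose 5 (265 mg at t=48 h): 265·exp(−0.13863·42) = 0.785 mg/L
Dose 6 (90 mg at t=60 h): 90·exp(−0.13863·30) = 1.406 mg/L
Dose 7 (465 mg at t=72 h): 465·exp(−0.13863·18) = 38.348 mg/L
Dose 8 (240 mg at t=84 h): 240·exp(−0.13863·6) = 104.466 mg/L
C(90) = 0.000 + 0.001 + 0.039 + 0.076 + 0.785 + 1.406 + 38.348 + 104.466 = 145.121 mg/L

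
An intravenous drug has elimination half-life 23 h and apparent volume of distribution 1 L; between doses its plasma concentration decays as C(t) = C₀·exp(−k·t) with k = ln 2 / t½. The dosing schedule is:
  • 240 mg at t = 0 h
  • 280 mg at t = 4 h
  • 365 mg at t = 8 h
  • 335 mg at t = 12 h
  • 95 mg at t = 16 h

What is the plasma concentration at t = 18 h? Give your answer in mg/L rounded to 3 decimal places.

962.194 mg/L

k = ln 2 / 23 = 0.03014 per h
Dose 1 (240 mg at t=0 h): 240·exp(−0.03014·18) = 139.516 mg/L
Dose 2 (280 mg at t=4 h): 280·exp(−0.03014·14) = 183.621 mg/L
Dose 3 (365 mg at t=8 h): 365·exp(−0.03014·10) = 270.029 mg/L
Dose 4 (335 mg at t=12 h): 335·exp(−0.03014·6) = 279.586 mg/L
Dose 5 (95 mg at t=16 h): 95·exp(−0.03014·2) = 89.443 mg/L
C(18) = 139.516 + 183.621 + 270.029 + 279.586 + 89.443 = 962.194 mg/L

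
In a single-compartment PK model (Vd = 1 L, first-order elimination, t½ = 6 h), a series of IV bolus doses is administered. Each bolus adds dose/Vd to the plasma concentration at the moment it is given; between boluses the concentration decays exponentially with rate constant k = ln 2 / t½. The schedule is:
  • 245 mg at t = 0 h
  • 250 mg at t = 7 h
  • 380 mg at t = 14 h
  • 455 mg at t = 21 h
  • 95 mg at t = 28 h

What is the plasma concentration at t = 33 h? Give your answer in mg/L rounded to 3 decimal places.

227.200 mg/L

k = ln 2 / 6 = 0.11552 per h
Dose 1 (245 mg at t=0 h): 245·exp(−0.11552·33) = 5.414 mg/L
Dose 2 (250 mg at t=7 h): 250·exp(−0.11552·26) = 12.402 mg/L
Dose 3 (380 mg at t=14 h): 380·exp(−0.11552·19) = 42.318 mg/L
Dose 4 (455 mg at t=21 h): 455·exp(−0.11552·12) = 113.750 mg/L
Dose 5 (95 mg at t=28 h): 95·exp(−0.11552·5) = 53.317 mg/L
C(33) = 5.414 + 12.402 + 42.318 + 113.750 + 53.317 = 227.200 mg/L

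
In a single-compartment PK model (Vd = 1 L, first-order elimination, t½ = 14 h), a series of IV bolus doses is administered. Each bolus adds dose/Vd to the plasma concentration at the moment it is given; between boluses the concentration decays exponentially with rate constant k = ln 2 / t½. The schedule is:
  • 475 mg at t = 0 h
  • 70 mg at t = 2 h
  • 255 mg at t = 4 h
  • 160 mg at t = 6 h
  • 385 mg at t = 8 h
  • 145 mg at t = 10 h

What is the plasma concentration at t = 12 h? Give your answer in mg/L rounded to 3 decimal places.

1042.528 mg/L

k = ln 2 / 14 = 0.04951 per h
Dose 1 (475 mg at t=0 h): 475·exp(−0.04951·12) = 262.221 mg/L
Dose 2 (70 mg at t=2 h): 70·exp(−0.04951·10) = 42.665 mg/L
Dose 3 (255 mg at t=4 h): 255·exp(−0.04951·8) = 171.602 mg/L
Dose 4 (160 mg at t=6 h): 160·exp(−0.04951·6) = 118.880 mg/L
Dose 5 (385 mg at t=8 h): 385·exp(−0.04951·4) = 315.829 mg/L
Dose 6 (145 mg at t=10 h): 145·exp(−0.04951·2) = 131.330 mg/L
C(12) = 262.221 + 42.665 + 171.602 + 118.880 + 315.829 + 131.330 = 1042.528 mg/L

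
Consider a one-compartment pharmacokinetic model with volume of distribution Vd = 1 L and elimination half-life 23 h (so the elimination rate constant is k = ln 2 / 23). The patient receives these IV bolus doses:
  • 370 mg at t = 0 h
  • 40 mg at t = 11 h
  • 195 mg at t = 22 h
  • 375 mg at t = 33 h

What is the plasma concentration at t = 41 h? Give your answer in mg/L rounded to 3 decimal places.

528.393 mg/L

k = ln 2 / 23 = 0.03014 per h
Dose 1 (370 mg at t=0 h): 370·exp(−0.03014·41) = 107.543 mg/L
Dose 2 (40 mg at t=11 h): 40·exp(−0.03014·30) = 16.196 mg/L
Dose 3 (195 mg at t=22 h): 195·exp(−0.03014·19) = 109.991 mg/L
Dose 4 (375 mg at t=33 h): 375·exp(−0.03014·8) = 294.663 mg/L
C(41) = 107.543 + 16.196 + 109.991 + 294.663 = 528.393 mg/L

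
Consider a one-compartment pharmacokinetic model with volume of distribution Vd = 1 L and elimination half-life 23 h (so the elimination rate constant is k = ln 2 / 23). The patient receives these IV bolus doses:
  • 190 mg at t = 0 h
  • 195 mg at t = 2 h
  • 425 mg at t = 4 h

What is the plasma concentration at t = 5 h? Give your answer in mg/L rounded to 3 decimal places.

753.949 mg/L

k = ln 2 / 23 = 0.03014 per h
Dose 1 (190 mg at t=0 h): 190·exp(−0.03014·5) = 163.423 mg/L
Dose 2 (195 mg at t=2 h): 195·exp(−0.03014·3) = 178.143 mg/L
Dose 3 (425 mg at t=4 h): 425·exp(−0.03014·1) = 412.383 mg/L
C(5) = 163.423 + 178.143 + 412.383 = 753.949 mg/L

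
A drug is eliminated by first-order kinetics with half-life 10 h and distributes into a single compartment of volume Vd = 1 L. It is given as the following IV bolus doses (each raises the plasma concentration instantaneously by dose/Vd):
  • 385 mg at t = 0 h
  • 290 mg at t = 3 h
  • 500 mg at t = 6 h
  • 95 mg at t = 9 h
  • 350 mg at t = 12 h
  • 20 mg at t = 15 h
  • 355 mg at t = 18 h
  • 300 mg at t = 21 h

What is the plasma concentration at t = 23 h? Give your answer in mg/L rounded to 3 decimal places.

1027.526 mg/L

k = ln 2 / 10 = 0.06931 per h
Dose 1 (385 mg at t=0 h): 385·exp(−0.06931·23) = 78.179 mg/L
Dose 2 (290 mg at t=3 h): 290·exp(−0.06931·20) = 72.500 mg/L
Dose 3 (500 mg at t=6 h): 500·exp(−0.06931·17) = 153.893 mg/L
Dose 4 (95 mg at t=9 h): 95·exp(−0.06931·14) = 35.998 mg/L
Dose 5 (350 mg at t=12 h): 350·exp(−0.06931·11) = 163.281 mg/L
Dose 6 (20 mg at t=15 h): 20·exp(−0.06931·8) = 11.487 mg/L
Dose 7 (355 mg at t=18 h): 355·exp(−0.06931·5) = 251.023 mg/L
Dose 8 (300 mg at t=21 h): 300·exp(−0.06931·2) = 261.165 mg/L
C(23) = 78.179 + 72.500 + 153.893 + 35.998 + 163.281 + 11.487 + 251.023 + 261.165 = 1027.526 mg/L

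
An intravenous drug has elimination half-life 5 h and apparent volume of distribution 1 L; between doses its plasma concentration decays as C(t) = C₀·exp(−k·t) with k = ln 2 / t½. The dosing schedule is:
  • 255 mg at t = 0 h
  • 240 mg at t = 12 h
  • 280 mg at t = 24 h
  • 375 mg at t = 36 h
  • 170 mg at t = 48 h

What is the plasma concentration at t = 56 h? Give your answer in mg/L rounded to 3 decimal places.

83.479 mg/L

k = ln 2 / 5 = 0.13863 per h
Dose 1 (255 mg at t=0 h): 255·exp(−0.13863·56) = 0.108 mg/L
Dose 2 (240 mg at t=12 h): 240·exp(−0.13863·44) = 0.538 mg/L
Dose 3 (280 mg at t=24 h): 280·exp(−0.13863·32) = 3.316 mg/L
Dose 4 (375 mg at t=36 h): 375·exp(−0.13863·20) = 23.438 mg/L
Dose 5 (170 mg at t=48 h): 170·exp(−0.13863·8) = 56.079 mg/L
C(56) = 0.108 + 0.538 + 3.316 + 23.438 + 56.079 = 83.479 mg/L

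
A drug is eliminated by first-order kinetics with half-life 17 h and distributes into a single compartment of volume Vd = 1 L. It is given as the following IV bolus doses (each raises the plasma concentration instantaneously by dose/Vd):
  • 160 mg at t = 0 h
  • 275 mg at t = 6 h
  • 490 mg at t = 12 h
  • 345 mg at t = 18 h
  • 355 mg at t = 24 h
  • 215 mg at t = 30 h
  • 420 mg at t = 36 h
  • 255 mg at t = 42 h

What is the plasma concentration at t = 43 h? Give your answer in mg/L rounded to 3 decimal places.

k = ln 2 / 17 = 0.04077 per h
Dose 1 (160 mg at t=0 h): 160·exp(−0.04077·43) = 27.713 mg/L
Dose 2 (275 mg at t=6 h): 275·exp(−0.04077·37) = 60.834 mg/L
Dose 3 (490 mg at t=12 h): 490·exp(−0.04077·31) = 138.439 mg/L
Dose 4 (345 mg at t=18 h): 345·exp(−0.04077·25) = 124.488 mg/L
Dose 5 (355 mg at t=24 h): 355·exp(−0.04077·19) = 163.600 mg/L
Dose 6 (215 mg at t=30 h): 215·exp(−0.04077·13) = 126.543 mg/L
Dose 7 (420 mg at t=36 h): 420·exp(−0.04077·7) = 315.715 mg/L
Dose 8 (255 mg at t=42 h): 255·exp(−0.04077·1) = 244.812 mg/L
C(43) = 27.713 + 60.834 + 138.439 + 124.488 + 163.600 + 126.543 + 315.715 + 244.812 = 1202.146 mg/L

1202.146 mg/L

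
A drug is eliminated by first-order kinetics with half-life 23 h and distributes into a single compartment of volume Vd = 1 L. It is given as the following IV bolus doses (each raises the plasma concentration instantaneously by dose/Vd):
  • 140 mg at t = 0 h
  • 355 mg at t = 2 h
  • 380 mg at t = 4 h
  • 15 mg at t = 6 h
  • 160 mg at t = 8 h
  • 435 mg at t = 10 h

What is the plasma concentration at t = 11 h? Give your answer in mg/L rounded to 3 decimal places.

k = ln 2 / 23 = 0.03014 per h
Dose 1 (140 mg at t=0 h): 140·exp(−0.03014·11) = 100.498 mg/L
Dose 2 (355 mg at t=2 h): 355·exp(−0.03014·9) = 270.666 mg/L
Dose 3 (380 mg at t=4 h): 380·exp(−0.03014·7) = 307.727 mg/L
Dose 4 (15 mg at t=6 h): 15·exp(−0.03014·5) = 12.902 mg/L
Dose 5 (160 mg at t=8 h): 160·exp(−0.03014·3) = 146.169 mg/L
Dose 6 (435 mg at t=10 h): 435·exp(−0.03014·1) = 422.086 mg/L
C(11) = 100.498 + 270.666 + 307.727 + 12.902 + 146.169 + 422.086 = 1260.048 mg/L

1260.048 mg/L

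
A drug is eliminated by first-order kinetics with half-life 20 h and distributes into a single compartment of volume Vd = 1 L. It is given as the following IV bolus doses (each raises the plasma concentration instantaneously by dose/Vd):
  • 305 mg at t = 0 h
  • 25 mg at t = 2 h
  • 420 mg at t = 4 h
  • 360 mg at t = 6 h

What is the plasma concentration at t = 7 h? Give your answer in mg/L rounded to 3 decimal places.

986.583 mg/L

k = ln 2 / 20 = 0.03466 per h
Dose 1 (305 mg at t=0 h): 305·exp(−0.03466·7) = 239.298 mg/L
Dose 2 (25 mg at t=2 h): 25·exp(−0.03466·5) = 21.022 mg/L
Dose 3 (420 mg at t=4 h): 420·exp(−0.03466·3) = 378.525 mg/L
Dose 4 (360 mg at t=6 h): 360·exp(−0.03466·1) = 347.737 mg/L
C(7) = 239.298 + 21.022 + 378.525 + 347.737 = 986.583 mg/L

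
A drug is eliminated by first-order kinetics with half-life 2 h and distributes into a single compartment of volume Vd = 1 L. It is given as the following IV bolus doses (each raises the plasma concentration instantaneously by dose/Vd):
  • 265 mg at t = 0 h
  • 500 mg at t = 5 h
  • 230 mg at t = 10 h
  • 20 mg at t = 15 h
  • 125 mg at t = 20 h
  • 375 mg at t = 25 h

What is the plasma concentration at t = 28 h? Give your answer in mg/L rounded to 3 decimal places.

k = ln 2 / 2 = 0.34657 per h
Dose 1 (265 mg at t=0 h): 265·exp(−0.34657·28) = 0.016 mg/L
Dose 2 (500 mg at t=5 h): 500·exp(−0.34657·23) = 0.173 mg/L
Dose 3 (230 mg at t=10 h): 230·exp(−0.34657·18) = 0.449 mg/L
Dose 4 (20 mg at t=15 h): 20·exp(−0.34657·13) = 0.221 mg/L
Dose 5 (125 mg at t=20 h): 125·exp(−0.34657·8) = 7.812 mg/L
Dose 6 (375 mg at t=25 h): 375·exp(−0.34657·3) = 132.583 mg/L
C(28) = 0.016 + 0.173 + 0.449 + 0.221 + 7.812 + 132.583 = 141.254 mg/L

141.254 mg/L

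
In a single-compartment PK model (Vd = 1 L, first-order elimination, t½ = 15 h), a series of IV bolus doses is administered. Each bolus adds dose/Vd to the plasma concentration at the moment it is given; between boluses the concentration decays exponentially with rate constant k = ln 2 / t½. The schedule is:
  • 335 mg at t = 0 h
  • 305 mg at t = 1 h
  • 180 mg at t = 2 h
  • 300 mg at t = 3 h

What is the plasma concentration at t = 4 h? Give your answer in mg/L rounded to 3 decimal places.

k = ln 2 / 15 = 0.04621 per h
Dose 1 (335 mg at t=0 h): 335·exp(−0.04621·4) = 278.465 mg/L
Dose 2 (305 mg at t=1 h): 305·exp(−0.04621·3) = 265.518 mg/L
Dose 3 (180 mg at t=2 h): 180·exp(−0.04621·2) = 164.110 mg/L
Dose 4 (300 mg at t=3 h): 300·exp(−0.04621·1) = 286.452 mg/L
C(4) = 278.465 + 265.518 + 164.110 + 286.452 = 994.545 mg/L

994.545 mg/L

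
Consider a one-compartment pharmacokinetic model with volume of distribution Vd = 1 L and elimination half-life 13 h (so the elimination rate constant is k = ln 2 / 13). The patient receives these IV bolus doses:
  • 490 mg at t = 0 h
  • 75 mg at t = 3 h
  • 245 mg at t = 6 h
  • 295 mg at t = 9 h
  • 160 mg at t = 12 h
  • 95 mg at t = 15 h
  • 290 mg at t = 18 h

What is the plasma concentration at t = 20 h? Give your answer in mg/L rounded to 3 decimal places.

917.095 mg/L

k = ln 2 / 13 = 0.05332 per h
Dose 1 (490 mg at t=0 h): 490·exp(−0.05332·20) = 168.684 mg/L
Dose 2 (75 mg at t=3 h): 75·exp(−0.05332·17) = 30.297 mg/L
Dose 3 (245 mg at t=6 h): 245·exp(−0.05332·14) = 116.139 mg/L
Dose 4 (295 mg at t=9 h): 295·exp(−0.05332·11) = 164.098 mg/L
Dose 5 (160 mg at t=12 h): 160·exp(−0.05332·8) = 104.441 mg/L
Dose 6 (95 mg at t=15 h): 95·exp(−0.05332·5) = 72.768 mg/L
Dose 7 (290 mg at t=18 h): 290·exp(−0.05332·2) = 260.667 mg/L
C(20) = 168.684 + 30.297 + 116.139 + 164.098 + 104.441 + 72.768 + 260.667 = 917.095 mg/L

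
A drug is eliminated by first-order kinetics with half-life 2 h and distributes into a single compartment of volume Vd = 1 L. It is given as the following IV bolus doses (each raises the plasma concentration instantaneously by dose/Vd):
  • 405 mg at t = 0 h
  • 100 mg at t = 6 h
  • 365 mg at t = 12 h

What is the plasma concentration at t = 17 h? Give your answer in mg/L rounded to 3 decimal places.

k = ln 2 / 2 = 0.34657 per h
Dose 1 (405 mg at t=0 h): 405·exp(−0.34657·17) = 1.119 mg/L
Dose 2 (100 mg at t=6 h): 100·exp(−0.34657·11) = 2.210 mg/L
Dose 3 (365 mg at t=12 h): 365·exp(−0.34657·5) = 64.523 mg/L
C(17) = 1.119 + 2.210 + 64.523 = 67.852 mg/L

67.852 mg/L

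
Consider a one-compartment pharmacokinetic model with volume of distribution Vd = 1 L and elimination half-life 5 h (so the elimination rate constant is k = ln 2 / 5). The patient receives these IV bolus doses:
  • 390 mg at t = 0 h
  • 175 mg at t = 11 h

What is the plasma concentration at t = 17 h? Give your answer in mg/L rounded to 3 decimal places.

k = ln 2 / 5 = 0.13863 per h
Dose 1 (390 mg at t=0 h): 390·exp(−0.13863·17) = 36.946 mg/L
Dose 2 (175 mg at t=11 h): 175·exp(−0.13863·6) = 76.173 mg/L
C(17) = 36.946 + 76.173 = 113.119 mg/L

113.119 mg/L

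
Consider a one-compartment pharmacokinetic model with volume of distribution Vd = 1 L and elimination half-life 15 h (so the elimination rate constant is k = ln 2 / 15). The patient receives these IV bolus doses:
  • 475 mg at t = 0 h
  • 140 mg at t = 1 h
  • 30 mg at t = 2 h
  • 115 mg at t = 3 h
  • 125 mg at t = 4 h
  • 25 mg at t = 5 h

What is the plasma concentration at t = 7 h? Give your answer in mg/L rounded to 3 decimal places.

700.842 mg/L

k = ln 2 / 15 = 0.04621 per h
Dose 1 (475 mg at t=0 h): 475·exp(−0.04621·7) = 343.726 mg/L
Dose 2 (140 mg at t=1 h): 140·exp(−0.04621·6) = 106.100 mg/L
Dose 3 (30 mg at t=2 h): 30·exp(−0.04621·5) = 23.811 mg/L
Dose 4 (115 mg at t=3 h): 115·exp(−0.04621·4) = 95.592 mg/L
Dose 5 (125 mg at t=4 h): 125·exp(−0.04621·3) = 108.819 mg/L
Dose 6 (25 mg at t=5 h): 25·exp(−0.04621·2) = 22.793 mg/L
C(7) = 343.726 + 106.100 + 23.811 + 95.592 + 108.819 + 22.793 = 700.842 mg/L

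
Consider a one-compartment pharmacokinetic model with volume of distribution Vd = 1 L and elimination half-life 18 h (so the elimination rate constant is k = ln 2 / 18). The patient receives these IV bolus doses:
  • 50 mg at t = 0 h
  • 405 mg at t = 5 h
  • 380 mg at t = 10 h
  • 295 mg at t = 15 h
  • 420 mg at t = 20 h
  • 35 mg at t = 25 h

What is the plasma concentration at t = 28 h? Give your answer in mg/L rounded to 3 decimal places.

892.688 mg/L

k = ln 2 / 18 = 0.03851 per h
Dose 1 (50 mg at t=0 h): 50·exp(−0.03851·28) = 17.010 mg/L
Dose 2 (405 mg at t=5 h): 405·exp(−0.03851·23) = 167.034 mg/L
Dose 3 (380 mg at t=10 h): 380·exp(−0.03851·18) = 190.000 mg/L
Dose 4 (295 mg at t=15 h): 295·exp(−0.03851·13) = 178.818 mg/L
Dose 5 (420 mg at t=20 h): 420·exp(−0.03851·8) = 308.644 mg/L
Dose 6 (35 mg at t=25 h): 35·exp(−0.03851·3) = 31.181 mg/L
C(28) = 17.010 + 167.034 + 190.000 + 178.818 + 308.644 + 31.181 = 892.688 mg/L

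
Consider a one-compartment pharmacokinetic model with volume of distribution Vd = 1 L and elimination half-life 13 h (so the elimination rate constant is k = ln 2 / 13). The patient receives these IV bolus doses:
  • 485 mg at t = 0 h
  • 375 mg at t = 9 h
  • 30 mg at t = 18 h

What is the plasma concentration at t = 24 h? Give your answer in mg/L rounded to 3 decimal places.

k = ln 2 / 13 = 0.05332 per h
Dose 1 (485 mg at t=0 h): 485·exp(−0.05332·24) = 134.894 mg/L
Dose 2 (375 mg at t=9 h): 375·exp(−0.05332·15) = 168.535 mg/L
Dose 3 (30 mg at t=18 h): 30·exp(−0.05332·6) = 21.786 mg/L
C(24) = 134.894 + 168.535 + 21.786 = 325.215 mg/L

325.215 mg/L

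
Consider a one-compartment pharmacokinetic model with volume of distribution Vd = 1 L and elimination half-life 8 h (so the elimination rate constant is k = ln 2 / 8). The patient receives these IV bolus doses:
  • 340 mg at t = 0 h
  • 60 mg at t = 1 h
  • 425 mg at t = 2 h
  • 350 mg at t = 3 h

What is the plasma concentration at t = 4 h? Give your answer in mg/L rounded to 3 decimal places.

965.015 mg/L

k = ln 2 / 8 = 0.08664 per h
Dose 1 (340 mg at t=0 h): 340·exp(−0.08664·4) = 240.416 mg/L
Dose 2 (60 mg at t=1 h): 60·exp(−0.08664·3) = 46.266 mg/L
Dose 3 (425 mg at t=2 h): 425·exp(−0.08664·2) = 357.381 mg/L
Dose 4 (350 mg at t=3 h): 350·exp(−0.08664·1) = 320.951 mg/L
C(4) = 240.416 + 46.266 + 357.381 + 320.951 = 965.015 mg/L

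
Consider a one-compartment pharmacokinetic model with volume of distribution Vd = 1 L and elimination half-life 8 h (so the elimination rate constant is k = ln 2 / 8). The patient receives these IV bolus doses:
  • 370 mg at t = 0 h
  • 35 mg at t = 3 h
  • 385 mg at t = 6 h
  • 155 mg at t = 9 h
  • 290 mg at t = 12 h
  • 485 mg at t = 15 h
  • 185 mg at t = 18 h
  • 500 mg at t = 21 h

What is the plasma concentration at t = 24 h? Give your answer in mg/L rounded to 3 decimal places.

k = ln 2 / 8 = 0.08664 per h
Dose 1 (370 mg at t=0 h): 370·exp(−0.08664·24) = 46.250 mg/L
Dose 2 (35 mg at t=3 h): 35·exp(−0.08664·21) = 5.674 mg/L
Dose 3 (385 mg at t=6 h): 385·exp(−0.08664·18) = 80.936 mg/L
Dose 4 (155 mg at t=9 h): 155·exp(−0.08664·15) = 42.257 mg/L
Dose 5 (290 mg at t=12 h): 290·exp(−0.08664·12) = 102.530 mg/L
Dose 6 (485 mg at t=15 h): 485·exp(−0.08664·9) = 222.373 mg/L
Dose 7 (185 mg at t=18 h): 185·exp(−0.08664·6) = 110.002 mg/L
Dose 8 (500 mg at t=21 h): 500·exp(−0.08664·3) = 385.553 mg/L
C(24) = 46.250 + 5.674 + 80.936 + 42.257 + 102.530 + 222.373 + 110.002 + 385.553 = 995.575 mg/L

995.575 mg/L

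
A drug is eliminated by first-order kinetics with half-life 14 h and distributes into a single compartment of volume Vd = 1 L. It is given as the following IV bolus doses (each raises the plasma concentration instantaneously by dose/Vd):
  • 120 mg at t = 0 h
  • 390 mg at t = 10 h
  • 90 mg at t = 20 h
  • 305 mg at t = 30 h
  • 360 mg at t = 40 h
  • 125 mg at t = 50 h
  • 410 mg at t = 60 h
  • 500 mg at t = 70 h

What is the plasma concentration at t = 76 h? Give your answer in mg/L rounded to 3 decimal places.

706.783 mg/L

k = ln 2 / 14 = 0.04951 per h
Dose 1 (120 mg at t=0 h): 120·exp(−0.04951·76) = 2.786 mg/L
Dose 2 (390 mg at t=10 h): 390·exp(−0.04951·66) = 14.857 mg/L
Dose 3 (90 mg at t=20 h): 90·exp(−0.04951·56) = 5.625 mg/L
Dose 4 (305 mg at t=30 h): 305·exp(−0.04951·46) = 31.275 mg/L
Dose 5 (360 mg at t=40 h): 360·exp(−0.04951·36) = 60.566 mg/L
Dose 6 (125 mg at t=50 h): 125·exp(−0.04951·26) = 34.503 mg/L
Dose 7 (410 mg at t=60 h): 410·exp(−0.04951·16) = 185.673 mg/L
Dose 8 (500 mg at t=70 h): 500·exp(−0.04951·6) = 371.499 mg/L
C(76) = 2.786 + 14.857 + 5.625 + 31.275 + 60.566 + 34.503 + 185.673 + 371.499 = 706.783 mg/L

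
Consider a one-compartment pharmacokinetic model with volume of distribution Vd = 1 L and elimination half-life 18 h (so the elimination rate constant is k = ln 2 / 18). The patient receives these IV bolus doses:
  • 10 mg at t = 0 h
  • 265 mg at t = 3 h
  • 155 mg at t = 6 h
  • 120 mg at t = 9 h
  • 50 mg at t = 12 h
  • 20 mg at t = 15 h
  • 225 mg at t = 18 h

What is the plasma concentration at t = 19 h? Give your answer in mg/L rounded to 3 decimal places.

k = ln 2 / 18 = 0.03851 per h
Dose 1 (10 mg at t=0 h): 10·exp(−0.03851·19) = 4.811 mg/L
Dose 2 (265 mg at t=3 h): 265·exp(−0.03851·16) = 143.108 mg/L
Dose 3 (155 mg at t=6 h): 155·exp(−0.03851·13) = 93.955 mg/L
Dose 4 (120 mg at t=9 h): 120·exp(−0.03851·10) = 81.647 mg/L
Dose 5 (50 mg at t=12 h): 50·exp(−0.03851·7) = 38.186 mg/L
Dose 6 (20 mg at t=15 h): 20·exp(−0.03851·4) = 17.145 mg/L
Dose 7 (225 mg at t=18 h): 225·exp(−0.03851·1) = 216.500 mg/L
C(19) = 4.811 + 143.108 + 93.955 + 81.647 + 38.186 + 17.145 + 216.500 = 595.353 mg/L

595.353 mg/L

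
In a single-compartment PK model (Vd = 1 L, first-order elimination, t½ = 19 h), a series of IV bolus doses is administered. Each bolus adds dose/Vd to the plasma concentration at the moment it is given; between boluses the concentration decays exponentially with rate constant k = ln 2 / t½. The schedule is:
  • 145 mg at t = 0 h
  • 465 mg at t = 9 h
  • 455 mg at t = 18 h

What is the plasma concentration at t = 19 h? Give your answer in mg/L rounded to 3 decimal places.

834.061 mg/L

k = ln 2 / 19 = 0.03648 per h
Dose 1 (145 mg at t=0 h): 145·exp(−0.03648·19) = 72.500 mg/L
Dose 2 (465 mg at t=9 h): 465·exp(−0.03648·10) = 322.861 mg/L
Dose 3 (455 mg at t=18 h): 455·exp(−0.03648·1) = 438.700 mg/L
C(19) = 72.500 + 322.861 + 438.700 = 834.061 mg/L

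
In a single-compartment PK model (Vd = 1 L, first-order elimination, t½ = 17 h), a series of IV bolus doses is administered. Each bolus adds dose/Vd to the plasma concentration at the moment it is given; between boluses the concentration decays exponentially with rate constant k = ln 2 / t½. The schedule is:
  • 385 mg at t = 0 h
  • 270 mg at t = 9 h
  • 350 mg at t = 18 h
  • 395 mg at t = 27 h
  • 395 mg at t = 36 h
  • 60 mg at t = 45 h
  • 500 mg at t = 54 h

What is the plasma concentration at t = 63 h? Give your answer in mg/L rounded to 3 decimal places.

k = ln 2 / 17 = 0.04077 per h
Dose 1 (385 mg at t=0 h): 385·exp(−0.04077·63) = 29.504 mg/L
Dose 2 (270 mg at t=9 h): 270·exp(−0.04077·54) = 29.864 mg/L
Dose 3 (350 mg at t=18 h): 350·exp(−0.04077·45) = 55.876 mg/L
Dose 4 (395 mg at t=27 h): 395·exp(−0.04077·36) = 91.017 mg/L
Dose 5 (395 mg at t=36 h): 395·exp(−0.04077·27) = 131.368 mg/L
Dose 6 (60 mg at t=45 h): 60·exp(−0.04077·18) = 28.801 mg/L
Dose 7 (500 mg at t=54 h): 500·exp(−0.04077·9) = 346.419 mg/L
C(63) = 29.504 + 29.864 + 55.876 + 91.017 + 131.368 + 28.801 + 346.419 = 712.849 mg/L

712.849 mg/L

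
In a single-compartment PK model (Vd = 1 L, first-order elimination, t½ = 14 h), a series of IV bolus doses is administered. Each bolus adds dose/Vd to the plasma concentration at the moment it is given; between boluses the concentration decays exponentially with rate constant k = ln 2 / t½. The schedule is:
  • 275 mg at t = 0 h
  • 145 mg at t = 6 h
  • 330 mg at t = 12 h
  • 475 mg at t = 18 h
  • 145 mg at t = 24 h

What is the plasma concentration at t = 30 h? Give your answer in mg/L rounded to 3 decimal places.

611.769 mg/L

k = ln 2 / 14 = 0.04951 per h
Dose 1 (275 mg at t=0 h): 275·exp(−0.04951·30) = 62.269 mg/L
Dose 2 (145 mg at t=6 h): 145·exp(−0.04951·24) = 44.189 mg/L
Dose 3 (330 mg at t=12 h): 330·exp(−0.04951·18) = 135.355 mg/L
Dose 4 (475 mg at t=18 h): 475·exp(−0.04951·12) = 262.221 mg/L
Dose 5 (145 mg at t=24 h): 145·exp(−0.04951·6) = 107.735 mg/L
C(30) = 62.269 + 44.189 + 135.355 + 262.221 + 107.735 = 611.769 mg/L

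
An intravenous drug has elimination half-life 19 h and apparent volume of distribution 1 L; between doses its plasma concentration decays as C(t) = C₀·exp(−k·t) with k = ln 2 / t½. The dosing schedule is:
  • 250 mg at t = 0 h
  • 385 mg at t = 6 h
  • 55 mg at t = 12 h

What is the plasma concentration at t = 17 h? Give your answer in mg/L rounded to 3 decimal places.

438.030 mg/L

k = ln 2 / 19 = 0.03648 per h
Dose 1 (250 mg at t=0 h): 250·exp(−0.03648·17) = 134.461 mg/L
Dose 2 (385 mg at t=6 h): 385·exp(−0.03648·11) = 257.739 mg/L
Dose 3 (55 mg at t=12 h): 55·exp(−0.03648·5) = 45.829 mg/L
C(17) = 134.461 + 257.739 + 45.829 = 438.030 mg/L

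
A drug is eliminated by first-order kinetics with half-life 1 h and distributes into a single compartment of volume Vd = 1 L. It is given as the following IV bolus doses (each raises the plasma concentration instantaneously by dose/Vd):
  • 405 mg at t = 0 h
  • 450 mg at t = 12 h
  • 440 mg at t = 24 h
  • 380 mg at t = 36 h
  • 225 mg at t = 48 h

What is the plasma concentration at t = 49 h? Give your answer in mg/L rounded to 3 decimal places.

112.546 mg/L

k = ln 2 / 1 = 0.69315 per h
Dose 1 (405 mg at t=0 h): 405·exp(−0.69315·49) = 0.000 mg/L
Dose 2 (450 mg at t=12 h): 450·exp(−0.69315·37) = 0.000 mg/L
Dose 3 (440 mg at t=24 h): 440·exp(−0.69315·25) = 0.000 mg/L
Dose 4 (380 mg at t=36 h): 380·exp(−0.69315·13) = 0.046 mg/L
Dose 5 (225 mg at t=48 h): 225·exp(−0.69315·1) = 112.500 mg/L
C(49) = 0.000 + 0.000 + 0.000 + 0.046 + 112.500 = 112.546 mg/L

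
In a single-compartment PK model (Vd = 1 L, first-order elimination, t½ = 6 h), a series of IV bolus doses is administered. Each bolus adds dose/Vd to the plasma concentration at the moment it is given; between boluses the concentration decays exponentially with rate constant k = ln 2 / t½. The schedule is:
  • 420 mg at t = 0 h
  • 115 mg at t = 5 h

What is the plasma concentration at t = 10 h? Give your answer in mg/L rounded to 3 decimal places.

196.833 mg/L

k = ln 2 / 6 = 0.11552 per h
Dose 1 (420 mg at t=0 h): 420·exp(−0.11552·10) = 132.292 mg/L
Dose 2 (115 mg at t=5 h): 115·exp(−0.11552·5) = 64.542 mg/L
C(10) = 132.292 + 64.542 = 196.833 mg/L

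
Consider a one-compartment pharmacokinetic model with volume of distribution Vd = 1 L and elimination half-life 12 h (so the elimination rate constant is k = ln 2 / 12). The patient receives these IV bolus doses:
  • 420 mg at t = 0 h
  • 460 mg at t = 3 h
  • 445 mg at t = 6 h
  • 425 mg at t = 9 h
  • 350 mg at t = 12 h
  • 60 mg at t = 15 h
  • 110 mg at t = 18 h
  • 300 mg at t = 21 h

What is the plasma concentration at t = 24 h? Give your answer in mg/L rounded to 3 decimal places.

k = ln 2 / 12 = 0.05776 per h
Dose 1 (420 mg at t=0 h): 420·exp(−0.05776·24) = 105.000 mg/L
Dose 2 (460 mg at t=3 h): 460·exp(−0.05776·21) = 136.759 mg/L
Dose 3 (445 mg at t=6 h): 445·exp(−0.05776·18) = 157.331 mg/L
Dose 4 (425 mg at t=9 h): 425·exp(−0.05776·15) = 178.690 mg/L
Dose 5 (350 mg at t=12 h): 350·exp(−0.05776·12) = 175.000 mg/L
Dose 6 (60 mg at t=15 h): 60·exp(−0.05776·9) = 35.676 mg/L
Dose 7 (110 mg at t=18 h): 110·exp(−0.05776·6) = 77.782 mg/L
Dose 8 (300 mg at t=21 h): 300·exp(−0.05776·3) = 252.269 mg/L
C(24) = 105.000 + 136.759 + 157.331 + 178.690 + 175.000 + 35.676 + 77.782 + 252.269 = 1118.507 mg/L

1118.507 mg/L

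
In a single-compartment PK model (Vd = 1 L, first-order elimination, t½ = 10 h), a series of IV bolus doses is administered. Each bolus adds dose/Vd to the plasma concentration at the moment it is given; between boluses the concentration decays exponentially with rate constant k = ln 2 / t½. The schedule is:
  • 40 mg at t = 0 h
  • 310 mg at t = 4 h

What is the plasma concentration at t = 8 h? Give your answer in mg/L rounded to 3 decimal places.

k = ln 2 / 10 = 0.06931 per h
Dose 1 (40 mg at t=0 h): 40·exp(−0.06931·8) = 22.974 mg/L
Dose 2 (310 mg at t=4 h): 310·exp(−0.06931·4) = 234.936 mg/L
C(8) = 22.974 + 234.936 = 257.910 mg/L

257.910 mg/L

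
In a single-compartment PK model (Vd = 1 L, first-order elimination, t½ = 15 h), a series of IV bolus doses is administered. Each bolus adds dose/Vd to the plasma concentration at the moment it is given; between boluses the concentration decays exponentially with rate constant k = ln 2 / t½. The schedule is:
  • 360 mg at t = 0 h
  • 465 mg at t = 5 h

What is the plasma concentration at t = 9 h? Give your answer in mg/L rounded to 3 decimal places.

624.037 mg/L

k = ln 2 / 15 = 0.04621 per h
Dose 1 (360 mg at t=0 h): 360·exp(−0.04621·9) = 237.511 mg/L
Dose 2 (465 mg at t=5 h): 465·exp(−0.04621·4) = 386.526 mg/L
C(9) = 237.511 + 386.526 = 624.037 mg/L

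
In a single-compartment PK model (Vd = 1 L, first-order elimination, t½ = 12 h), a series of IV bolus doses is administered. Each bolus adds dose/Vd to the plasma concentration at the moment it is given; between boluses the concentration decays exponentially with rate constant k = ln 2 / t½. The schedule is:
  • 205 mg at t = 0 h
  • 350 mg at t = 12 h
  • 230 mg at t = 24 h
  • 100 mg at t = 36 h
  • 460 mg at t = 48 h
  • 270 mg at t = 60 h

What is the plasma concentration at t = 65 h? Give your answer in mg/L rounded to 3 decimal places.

436.031 mg/L

k = ln 2 / 12 = 0.05776 per h
Dose 1 (205 mg at t=0 h): 205·exp(−0.05776·65) = 4.799 mg/L
Dose 2 (350 mg at t=12 h): 350·exp(−0.05776·53) = 16.388 mg/L
Dose 3 (230 mg at t=24 h): 230·exp(−0.05776·41) = 21.538 mg/L
Dose 4 (100 mg at t=36 h): 100·exp(−0.05776·29) = 18.729 mg/L
Dose 5 (460 mg at t=48 h): 460·exp(−0.05776·17) = 172.305 mg/L
Dose 6 (270 mg at t=60 h): 270·exp(−0.05776·5) = 202.271 mg/L
C(65) = 4.799 + 16.388 + 21.538 + 18.729 + 172.305 + 202.271 = 436.031 mg/L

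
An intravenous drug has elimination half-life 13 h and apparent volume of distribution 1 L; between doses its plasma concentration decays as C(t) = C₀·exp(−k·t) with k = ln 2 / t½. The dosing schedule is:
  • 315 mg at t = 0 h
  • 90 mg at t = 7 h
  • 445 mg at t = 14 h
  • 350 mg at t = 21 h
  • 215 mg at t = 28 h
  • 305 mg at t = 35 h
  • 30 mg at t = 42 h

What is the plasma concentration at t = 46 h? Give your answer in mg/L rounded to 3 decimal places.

k = ln 2 / 13 = 0.05332 per h
Dose 1 (315 mg at t=0 h): 315·exp(−0.05332·46) = 27.110 mg/L
Dose 2 (90 mg at t=7 h): 90·exp(−0.05332·39) = 11.250 mg/L
Dose 3 (445 mg at t=14 h): 445·exp(−0.05332·32) = 80.791 mg/L
Dose 4 (350 mg at t=21 h): 350·exp(−0.05332·25) = 92.292 mg/L
Dose 5 (215 mg at t=28 h): 215·exp(−0.05332·18) = 82.343 mg/L
Dose 6 (305 mg at t=35 h): 305·exp(−0.05332·11) = 169.661 mg/L
Dose 7 (30 mg at t=42 h): 30·exp(−0.05332·4) = 24.238 mg/L
C(46) = 27.110 + 11.250 + 80.791 + 92.292 + 82.343 + 169.661 + 24.238 = 487.685 mg/L

487.685 mg/L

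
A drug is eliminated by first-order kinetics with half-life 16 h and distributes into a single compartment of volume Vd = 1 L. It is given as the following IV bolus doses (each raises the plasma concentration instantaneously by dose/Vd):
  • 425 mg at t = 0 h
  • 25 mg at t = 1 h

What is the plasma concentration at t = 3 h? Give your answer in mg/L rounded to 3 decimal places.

396.129 mg/L

k = ln 2 / 16 = 0.04332 per h
Dose 1 (425 mg at t=0 h): 425·exp(−0.04332·3) = 373.204 mg/L
Dose 2 (25 mg at t=1 h): 25·exp(−0.04332·2) = 22.925 mg/L
C(3) = 373.204 + 22.925 = 396.129 mg/L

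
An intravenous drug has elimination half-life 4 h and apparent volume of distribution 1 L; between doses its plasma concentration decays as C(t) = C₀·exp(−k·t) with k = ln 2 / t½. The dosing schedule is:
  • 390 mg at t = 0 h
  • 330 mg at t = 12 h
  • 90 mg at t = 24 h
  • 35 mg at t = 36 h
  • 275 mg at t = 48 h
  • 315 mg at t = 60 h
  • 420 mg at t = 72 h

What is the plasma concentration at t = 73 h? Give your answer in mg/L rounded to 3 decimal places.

k = ln 2 / 4 = 0.17329 per h
Dose 1 (390 mg at t=0 h): 390·exp(−0.17329·73) = 0.001 mg/L
Dose 2 (330 mg at t=12 h): 330·exp(−0.17329·61) = 0.008 mg/L
Dose 3 (90 mg at t=24 h): 90·exp(−0.17329·49) = 0.018 mg/L
Dose 4 (35 mg at t=36 h): 35·exp(−0.17329·37) = 0.057 mg/L
Dose 5 (275 mg at t=48 h): 275·exp(−0.17329·25) = 3.613 mg/L
Dose 6 (315 mg at t=60 h): 315·exp(−0.17329·13) = 33.110 mg/L
Dose 7 (420 mg at t=72 h): 420·exp(−0.17329·1) = 353.176 mg/L
C(73) = 0.001 + 0.008 + 0.018 + 0.057 + 3.613 + 33.110 + 353.176 = 389.986 mg/L

389.986 mg/L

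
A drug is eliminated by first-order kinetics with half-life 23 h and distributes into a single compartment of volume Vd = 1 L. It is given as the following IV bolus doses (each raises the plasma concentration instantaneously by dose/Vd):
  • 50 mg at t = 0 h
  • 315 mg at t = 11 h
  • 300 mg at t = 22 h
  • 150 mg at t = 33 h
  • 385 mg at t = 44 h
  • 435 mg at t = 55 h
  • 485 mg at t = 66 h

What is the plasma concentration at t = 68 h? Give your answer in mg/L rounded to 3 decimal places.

k = ln 2 / 23 = 0.03014 per h
Dose 1 (50 mg at t=0 h): 50·exp(−0.03014·68) = 6.441 mg/L
Dose 2 (315 mg at t=11 h): 315·exp(−0.03014·57) = 56.530 mg/L
Dose 3 (300 mg at t=22 h): 300·exp(−0.03014·46) = 75.000 mg/L
Dose 4 (150 mg at t=33 h): 150·exp(−0.03014·35) = 52.240 mg/L
Dose 5 (385 mg at t=44 h): 385·exp(−0.03014·24) = 186.785 mg/L
Dose 6 (435 mg at t=55 h): 435·exp(−0.03014·13) = 293.996 mg/L
Dose 7 (485 mg at t=66 h): 485·exp(−0.03014·2) = 456.631 mg/L
C(68) = 6.441 + 56.530 + 75.000 + 52.240 + 186.785 + 293.996 + 456.631 = 1127.624 mg/L

1127.624 mg/L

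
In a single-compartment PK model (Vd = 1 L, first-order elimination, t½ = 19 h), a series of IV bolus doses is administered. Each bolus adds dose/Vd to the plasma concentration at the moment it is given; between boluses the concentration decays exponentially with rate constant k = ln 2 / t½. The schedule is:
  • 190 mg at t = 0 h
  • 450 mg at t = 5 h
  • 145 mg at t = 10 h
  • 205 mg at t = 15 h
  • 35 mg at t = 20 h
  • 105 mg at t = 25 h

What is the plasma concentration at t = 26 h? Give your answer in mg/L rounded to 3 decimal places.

630.239 mg/L

k = ln 2 / 19 = 0.03648 per h
Dose 1 (190 mg at t=0 h): 190·exp(−0.03648·26) = 73.590 mg/L
Dose 2 (450 mg at t=5 h): 450·exp(−0.03648·21) = 209.168 mg/L
Dose 3 (145 mg at t=10 h): 145·exp(−0.03648·16) = 80.885 mg/L
Dose 4 (205 mg at t=15 h): 205·exp(−0.03648·11) = 137.238 mg/L
Dose 5 (35 mg at t=20 h): 35·exp(−0.03648·6) = 28.119 mg/L
Dose 6 (105 mg at t=25 h): 105·exp(−0.03648·1) = 101.238 mg/L
C(26) = 73.590 + 209.168 + 80.885 + 137.238 + 28.119 + 101.238 = 630.239 mg/L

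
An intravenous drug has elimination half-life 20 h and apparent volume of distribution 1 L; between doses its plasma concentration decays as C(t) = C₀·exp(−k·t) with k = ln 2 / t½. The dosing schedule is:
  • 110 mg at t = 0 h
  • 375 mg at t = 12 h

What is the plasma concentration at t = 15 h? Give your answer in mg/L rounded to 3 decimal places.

k = ln 2 / 20 = 0.03466 per h
Dose 1 (110 mg at t=0 h): 110·exp(−0.03466·15) = 65.406 mg/L
Dose 2 (375 mg at t=12 h): 375·exp(−0.03466·3) = 337.969 mg/L
C(15) = 65.406 + 337.969 = 403.375 mg/L

403.375 mg/L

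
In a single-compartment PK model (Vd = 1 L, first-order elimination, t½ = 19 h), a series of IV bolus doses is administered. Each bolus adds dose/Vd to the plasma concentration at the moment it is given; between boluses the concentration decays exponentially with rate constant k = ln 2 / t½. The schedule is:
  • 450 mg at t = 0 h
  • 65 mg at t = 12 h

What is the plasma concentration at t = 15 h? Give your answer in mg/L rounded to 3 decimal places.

318.611 mg/L

k = ln 2 / 19 = 0.03648 per h
Dose 1 (450 mg at t=0 h): 450·exp(−0.03648·15) = 260.350 mg/L
Dose 2 (65 mg at t=12 h): 65·exp(−0.03648·3) = 58.262 mg/L
C(15) = 260.350 + 58.262 = 318.611 mg/L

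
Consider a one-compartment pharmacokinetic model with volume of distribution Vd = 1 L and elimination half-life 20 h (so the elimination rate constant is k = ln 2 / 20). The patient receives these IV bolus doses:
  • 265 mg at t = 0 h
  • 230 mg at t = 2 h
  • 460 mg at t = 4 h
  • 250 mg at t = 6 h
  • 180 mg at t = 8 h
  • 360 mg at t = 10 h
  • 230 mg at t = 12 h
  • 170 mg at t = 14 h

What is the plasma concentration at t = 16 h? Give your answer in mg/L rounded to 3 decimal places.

1561.715 mg/L

k = ln 2 / 20 = 0.03466 per h
Dose 1 (265 mg at t=0 h): 265·exp(−0.03466·16) = 152.203 mg/L
Dose 2 (230 mg at t=2 h): 230·exp(−0.03466·14) = 141.582 mg/L
Dose 3 (460 mg at t=4 h): 460·exp(−0.03466·12) = 303.487 mg/L
Dose 4 (250 mg at t=6 h): 250·exp(−0.03466·10) = 176.777 mg/L
Dose 5 (180 mg at t=8 h): 180·exp(−0.03466·8) = 136.414 mg/L
Dose 6 (360 mg at t=10 h): 360·exp(−0.03466·6) = 292.411 mg/L
Dose 7 (230 mg at t=12 h): 230·exp(−0.03466·4) = 200.227 mg/L
Dose 8 (170 mg at t=14 h): 170·exp(−0.03466·2) = 158.616 mg/L
C(16) = 152.203 + 141.582 + 303.487 + 176.777 + 136.414 + 292.411 + 200.227 + 158.616 = 1561.715 mg/L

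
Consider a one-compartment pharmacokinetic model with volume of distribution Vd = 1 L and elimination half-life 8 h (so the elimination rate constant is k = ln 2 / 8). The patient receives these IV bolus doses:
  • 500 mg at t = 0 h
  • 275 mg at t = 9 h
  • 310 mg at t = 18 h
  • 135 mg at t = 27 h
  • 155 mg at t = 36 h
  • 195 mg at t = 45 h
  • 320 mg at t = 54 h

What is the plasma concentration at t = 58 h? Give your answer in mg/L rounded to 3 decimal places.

k = ln 2 / 8 = 0.08664 per h
Dose 1 (500 mg at t=0 h): 500·exp(−0.08664·58) = 3.285 mg/L
Dose 2 (275 mg at t=9 h): 275·exp(−0.08664·49) = 3.940 mg/L
Dose 3 (310 mg at t=18 h): 310·exp(−0.08664·40) = 9.688 mg/L
Dose 4 (135 mg at t=27 h): 135·exp(−0.08664·31) = 9.201 mg/L
Dose 5 (155 mg at t=36 h): 155·exp(−0.08664·22) = 23.041 mg/L
Dose 6 (195 mg at t=45 h): 195·exp(−0.08664·13) = 63.221 mg/L
Dose 7 (320 mg at t=54 h): 320·exp(−0.08664·4) = 226.274 mg/L
C(58) = 3.285 + 3.940 + 9.688 + 9.201 + 23.041 + 63.221 + 226.274 = 338.650 mg/L

338.650 mg/L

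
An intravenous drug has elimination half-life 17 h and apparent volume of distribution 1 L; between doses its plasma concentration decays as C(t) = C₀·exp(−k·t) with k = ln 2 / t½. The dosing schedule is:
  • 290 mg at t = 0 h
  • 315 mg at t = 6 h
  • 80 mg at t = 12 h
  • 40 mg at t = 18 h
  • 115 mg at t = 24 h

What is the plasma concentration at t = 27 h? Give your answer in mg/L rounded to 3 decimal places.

403.117 mg/L

k = ln 2 / 17 = 0.04077 per h
Dose 1 (290 mg at t=0 h): 290·exp(−0.04077·27) = 96.448 mg/L
Dose 2 (315 mg at t=6 h): 315·exp(−0.04077·21) = 133.798 mg/L
Dose 3 (80 mg at t=12 h): 80·exp(−0.04077·15) = 43.399 mg/L
Dose 4 (40 mg at t=18 h): 40·exp(−0.04077·9) = 27.713 mg/L
Dose 5 (115 mg at t=24 h): 115·exp(−0.04077·3) = 101.759 mg/L
C(27) = 96.448 + 133.798 + 43.399 + 27.713 + 101.759 = 403.117 mg/L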